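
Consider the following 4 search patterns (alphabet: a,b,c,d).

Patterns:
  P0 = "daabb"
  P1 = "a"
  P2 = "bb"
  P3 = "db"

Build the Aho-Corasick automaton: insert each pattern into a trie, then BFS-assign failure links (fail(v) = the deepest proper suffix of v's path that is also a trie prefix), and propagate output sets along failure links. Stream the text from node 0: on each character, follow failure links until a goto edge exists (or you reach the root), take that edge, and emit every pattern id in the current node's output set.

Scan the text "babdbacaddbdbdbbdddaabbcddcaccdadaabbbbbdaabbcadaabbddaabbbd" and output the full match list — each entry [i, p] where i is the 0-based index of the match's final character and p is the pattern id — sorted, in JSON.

Build automaton:
Trie nodes:
  n0 'ε': a→6 b→7 d→1
  n1 'd': a→2 b→9
  n2 'da': a→3
  n3 'daa': b→4
  n4 'daab': b→5
  n5 'daabb': ·  ←P0
  n6 'a': ·  ←P1
  n7 'b': b→8
  n8 'bb': ·  ←P2
  n9 'db': ·  ←P3

Failure links (BFS by depth):
  fail(1) 'd': from fail(0)=0 chase 'd': 0 ⇒ 0;  out=∅∪out(0)=∅
  fail(6) 'a': from fail(0)=0 chase 'a': 0 ⇒ 0;  out={1}∪out(0)={1}
  fail(7) 'b': from fail(0)=0 chase 'b': 0 ⇒ 0;  out=∅∪out(0)=∅
  fail(2) 'da': from fail(1)=0 chase 'a': 0 ⇒ 6;  out=∅∪out(6)={1}
  fail(8) 'bb': from fail(7)=0 chase 'b': 0 ⇒ 7;  out={2}∪out(7)={2}
  fail(9) 'db': from fail(1)=0 chase 'b': 0 ⇒ 7;  out={3}∪out(7)={3}
  fail(3) 'daa': from fail(2)=6 chase 'a': 6→0 ⇒ 6;  out=∅∪out(6)={1}
  fail(4) 'daab': from fail(3)=6 chase 'b': 6→0 ⇒ 7;  out=∅∪out(7)=∅
  fail(5) 'daabb': from fail(4)=7 chase 'b': 7 ⇒ 8;  out={0}∪out(8)={0,2}

Text stream:
i=0 'b': node 0→7
i=1 'a': node 7→6 ·f  ** P1@[1:1]
i=2 'b': node 6→7 ·f
i=3 'd': node 7→1 ·f
i=4 'b': node 1→9  ** P3@[3:4]
i=5 'a': node 9→6 ·f  ** P1@[5:5]
i=6 'c': node 6→0 ·f
i=7 'a': node 0→6  ** P1@[7:7]
i=8 'd': node 6→1 ·f
i=9 'd': node 1→1 ·f
i=10 'b': node 1→9  ** P3@[9:10]
i=11 'd': node 9→1 ·f
i=12 'b': node 1→9  ** P3@[11:12]
i=13 'd': node 9→1 ·f
i=14 'b': node 1→9  ** P3@[13:14]
i=15 'b': node 9→8 ·f  ** P2@[14:15]
i=16 'd': node 8→1 ·f
i=17 'd': node 1→1 ·f
i=18 'd': node 1→1 ·f
i=19 'a': node 1→2  ** P1@[19:19]
i=20 'a': node 2→3  ** P1@[20:20]
i=21 'b': node 3→4
i=22 'b': node 4→5  ** P0@[18:22],P2@[21:22]
i=23 'c': node 5→0 ·f
i=24 'd': node 0→1
i=25 'd': node 1→1 ·f
i=26 'c': node 1→0 ·f
i=27 'a': node 0→6  ** P1@[27:27]
i=28 'c': node 6→0 ·f
i=29 'c': node 0→0
i=30 'd': node 0→1
i=31 'a': node 1→2  ** P1@[31:31]
i=32 'd': node 2→1 ·f
i=33 'a': node 1→2  ** P1@[33:33]
i=34 'a': node 2→3  ** P1@[34:34]
i=35 'b': node 3→4
i=36 'b': node 4→5  ** P0@[32:36],P2@[35:36]
i=37 'b': node 5→8 ·f  ** P2@[36:37]
i=38 'b': node 8→8 ·f  ** P2@[37:38]
i=39 'b': node 8→8 ·f  ** P2@[38:39]
i=40 'd': node 8→1 ·f
i=41 'a': node 1→2  ** P1@[41:41]
i=42 'a': node 2→3  ** P1@[42:42]
i=43 'b': node 3→4
i=44 'b': node 4→5  ** P0@[40:44],P2@[43:44]
i=45 'c': node 5→0 ·f
i=46 'a': node 0→6  ** P1@[46:46]
i=47 'd': node 6→1 ·f
i=48 'a': node 1→2  ** P1@[48:48]
i=49 'a': node 2→3  ** P1@[49:49]
i=50 'b': node 3→4
i=51 'b': node 4→5  ** P0@[47:51],P2@[50:51]
i=52 'd': node 5→1 ·f
i=53 'd': node 1→1 ·f
i=54 'a': node 1→2  ** P1@[54:54]
i=55 'a': node 2→3  ** P1@[55:55]
i=56 'b': node 3→4
i=57 'b': node 4→5  ** P0@[53:57],P2@[56:57]
i=58 'b': node 5→8 ·f  ** P2@[57:58]
i=59 'd': node 8→1 ·f

Matches: [[1,1],[4,3],[5,1],[7,1],[10,3],[12,3],[14,3],[15,2],[19,1],[20,1],[22,0],[22,2],[27,1],[31,1],[33,1],[34,1],[36,0],[36,2],[37,2],[38,2],[39,2],[41,1],[42,1],[44,0],[44,2],[46,1],[48,1],[49,1],[51,0],[51,2],[54,1],[55,1],[57,0],[57,2],[58,2]]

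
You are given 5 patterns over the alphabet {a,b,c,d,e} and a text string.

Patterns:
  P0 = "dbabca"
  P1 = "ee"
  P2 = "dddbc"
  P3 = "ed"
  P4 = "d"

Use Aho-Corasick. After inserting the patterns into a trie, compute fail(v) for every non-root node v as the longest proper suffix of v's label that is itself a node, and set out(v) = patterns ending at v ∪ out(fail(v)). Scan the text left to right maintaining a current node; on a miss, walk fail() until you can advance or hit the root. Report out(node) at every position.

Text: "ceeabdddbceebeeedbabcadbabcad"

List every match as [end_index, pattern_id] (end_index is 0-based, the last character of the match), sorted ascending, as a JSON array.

Build automaton:
Trie (insert patterns):
  n0 'ε': d→1 e→7
  n1 'd': b→2 d→9  ←P4
  n2 'db': a→3
  n3 'dba': b→4
  n4 'dbab': c→5
  n5 'dbabc': a→6
  n6 'dbabca': ·  ←P0
  n7 'e': d→13 e→8
  n8 'ee': ·  ←P1
  n9 'dd': d→10
  n10 'ddd': b→11
  n11 'dddb': c→12
  n12 'dddbc': ·  ←P2
  n13 'ed': ·  ←P3

BFS fail/out derivation:
  n1('d'): parent n0 fail=0; on 'd' 0 → fail=0;  out {4}∪∅={4}
  n7('e'): parent n0 fail=0; on 'e' 0 → fail=0;  out ∅∪∅=∅
  n2('db'): parent n1 fail=0; on 'b' 0 → fail=0;  out ∅∪∅=∅
  n8('ee'): parent n7 fail=0; on 'e' 0 → fail=7;  out {1}∪∅={1}
  n9('dd'): parent n1 fail=0; on 'd' 0 → fail=1;  out ∅∪{4}={4}
  n13('ed'): parent n7 fail=0; on 'd' 0 → fail=1;  out {3}∪{4}={3,4}
  n3('dba'): parent n2 fail=0; on 'a' 0 → fail=0;  out ∅∪∅=∅
  n10('ddd'): parent n9 fail=1; on 'd' 1 → fail=9;  out ∅∪{4}={4}
  n4('dbab'): parent n3 fail=0; on 'b' 0 → fail=0;  out ∅∪∅=∅
  n11('dddb'): parent n10 fail=9; on 'b' 9→1 → fail=2;  out ∅∪∅=∅
  n5('dbabc'): parent n4 fail=0; on 'c' 0 → fail=0;  out ∅∪∅=∅
  n12('dddbc'): parent n11 fail=2; on 'c' 2→0 → fail=0;  out {2}∪∅={2}
  n6('dbabca'): parent n5 fail=0; on 'a' 0 → fail=0;  out {0}∪∅={0}

Text stream:
i=0 'c': node 0→0
i=1 'e': node 0→7
i=2 'e': node 7→8  emit P1@[1:2]
i=3 'a': node 8→0 (via fail)
i=4 'b': node 0→0
i=5 'd': node 0→1  emit P4@[5:5]
i=6 'd': node 1→9  emit P4@[6:6]
i=7 'd': node 9→10  emit P4@[7:7]
i=8 'b': node 10→11
i=9 'c': node 11→12  emit P2@[5:9]
i=10 'e': node 12→7 (via fail)
i=11 'e': node 7→8  emit P1@[10:11]
i=12 'b': node 8→0 (via fail)
i=13 'e': node 0→7
i=14 'e': node 7→8  emit P1@[13:14]
i=15 'e': node 8→8 (via fail)  emit P1@[14:15]
i=16 'd': node 8→13 (via fail)  emit P3@[15:16],P4@[16:16]
i=17 'b': node 13→2 (via fail)
i=18 'a': node 2→3
i=19 'b': node 3→4
i=20 'c': node 4→5
i=21 'a': node 5→6  emit P0@[16:21]
i=22 'd': node 6→1 (via fail)  emit P4@[22:22]
i=23 'b': node 1→2
i=24 'a': node 2→3
i=25 'b': node 3→4
i=26 'c': node 4→5
i=27 'a': node 5→6  emit P0@[22:27]
i=28 'd': node 6→1 (via fail)  emit P4@[28:28]

Result: [[2,1],[5,4],[6,4],[7,4],[9,2],[11,1],[14,1],[15,1],[16,3],[16,4],[21,0],[22,4],[27,0],[28,4]]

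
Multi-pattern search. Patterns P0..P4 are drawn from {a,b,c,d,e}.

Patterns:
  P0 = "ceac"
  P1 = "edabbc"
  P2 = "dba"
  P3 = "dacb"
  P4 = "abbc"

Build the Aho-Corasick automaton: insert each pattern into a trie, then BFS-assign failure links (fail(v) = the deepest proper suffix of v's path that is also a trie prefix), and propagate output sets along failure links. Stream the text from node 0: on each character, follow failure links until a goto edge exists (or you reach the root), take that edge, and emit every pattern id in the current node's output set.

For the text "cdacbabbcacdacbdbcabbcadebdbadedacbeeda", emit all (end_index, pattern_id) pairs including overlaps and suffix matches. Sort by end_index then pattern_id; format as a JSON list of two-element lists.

Build:
Trie nodes:
  n0 'ε': a→17 c→1 d→11 e→5
  n1 'c': e→2
  n2 'ce': a→3
  n3 'cea': c→4
  n4 'ceac': ·  ←P0
  n5 'e': d→6
  n6 'ed': a→7
  n7 'eda': b→8
  n8 'edab': b→9
  n9 'edabb': c→10
  n10 'edabbc': ·  ←P1
  n11 'd': a→14 b→12
  n12 'db': a→13
  n13 'dba': ·  ←P2
  n14 'da': c→15
  n15 'dac': b→16
  n16 'dacb': ·  ←P3
  n17 'a': b→18
  n18 'ab': b→19
  n19 'abb': c→20
  n20 'abbc': ·  ←P4

BFS fail/out derivation:
  n1('c'): parent n0 fail=0; on 'c' 0 → fail=0;  out ∅∪∅=∅
  n5('e'): parent n0 fail=0; on 'e' 0 → fail=0;  out ∅∪∅=∅
  n11('d'): parent n0 fail=0; on 'd' 0 → fail=0;  out ∅∪∅=∅
  n17('a'): parent n0 fail=0; on 'a' 0 → fail=0;  out ∅∪∅=∅
  n2('ce'): parent n1 fail=0; on 'e' 0 → fail=5;  out ∅∪∅=∅
  n6('ed'): parent n5 fail=0; on 'd' 0 → fail=11;  out ∅∪∅=∅
  n12('db'): parent n11 fail=0; on 'b' 0 → fail=0;  out ∅∪∅=∅
  n14('da'): parent n11 fail=0; on 'a' 0 → fail=17;  out ∅∪∅=∅
  n18('ab'): parent n17 fail=0; on 'b' 0 → fail=0;  out ∅∪∅=∅
  n3('cea'): parent n2 fail=5; on 'a' 5→0 → fail=17;  out ∅∪∅=∅
  n7('eda'): parent n6 fail=11; on 'a' 11 → fail=14;  out ∅∪∅=∅
  n13('dba'): parent n12 fail=0; on 'a' 0 → fail=17;  out {2}∪∅={2}
  n15('dac'): parent n14 fail=17; on 'c' 17→0 → fail=1;  out ∅∪∅=∅
  n19('abb'): parent n18 fail=0; on 'b' 0 → fail=0;  out ∅∪∅=∅
  n4('ceac'): parent n3 fail=17; on 'c' 17→0 → fail=1;  out {0}∪∅={0}
  n8('edab'): parent n7 fail=14; on 'b' 14→17 → fail=18;  out ∅∪∅=∅
  n16('dacb'): parent n15 fail=1; on 'b' 1→0 → fail=0;  out {3}∪∅={3}
  n20('abbc'): parent n19 fail=0; on 'c' 0 → fail=1;  out {4}∪∅={4}
  n9('edabb'): parent n8 fail=18; on 'b' 18 → fail=19;  out ∅∪∅=∅
  n10('edabbc'): parent n9 fail=19; on 'c' 19 → fail=20;  out {1}∪{4}={1,4}

Text stream:
i=0 'c': node 0→1
i=1 'd': node 1→11 ·f
i=2 'a': node 11→14
i=3 'c': node 14→15
i=4 'b': node 15→16  ** P3@[1:4]
i=5 'a': node 16→17 ·f
i=6 'b': node 17→18
i=7 'b': node 18→19
i=8 'c': node 19→20  ** P4@[5:8]
i=9 'a': node 20→17 ·f
i=10 'c': node 17→1 ·f
i=11 'd': node 1→11 ·f
i=12 'a': node 11→14
i=13 'c': node 14→15
i=14 'b': node 15→16  ** P3@[11:14]
i=15 'd': node 16→11 ·f
i=16 'b': node 11→12
i=17 'c': node 12→1 ·f
i=18 'a': node 1→17 ·f
i=19 'b': node 17→18
i=20 'b': node 18→19
i=21 'c': node 19→20  ** P4@[18:21]
i=22 'a': node 20→17 ·f
i=23 'd': node 17→11 ·f
i=24 'e': node 11→5 ·f
i=25 'b': node 5→0 ·f
i=26 'd': node 0→11
i=27 'b': node 11→12
i=28 'a': node 12→13  ** P2@[26:28]
i=29 'd': node 13→11 ·f
i=30 'e': node 11→5 ·f
i=31 'd': node 5→6
i=32 'a': node 6→7
i=33 'c': node 7→15 ·f
i=34 'b': node 15→16  ** P3@[31:34]
i=35 'e': node 16→5 ·f
i=36 'e': node 5→5 ·f
i=37 'd': node 5→6
i=38 'a': node 6→7

Result: [[4,3],[8,4],[14,3],[21,4],[28,2],[34,3]]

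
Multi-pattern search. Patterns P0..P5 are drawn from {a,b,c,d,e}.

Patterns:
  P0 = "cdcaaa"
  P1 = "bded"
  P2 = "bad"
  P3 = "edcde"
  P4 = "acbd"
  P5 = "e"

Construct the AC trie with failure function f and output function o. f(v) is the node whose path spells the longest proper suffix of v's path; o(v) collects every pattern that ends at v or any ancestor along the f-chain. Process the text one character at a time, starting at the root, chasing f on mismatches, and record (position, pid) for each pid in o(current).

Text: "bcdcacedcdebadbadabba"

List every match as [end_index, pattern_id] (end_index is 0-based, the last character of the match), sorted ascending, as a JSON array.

Build:
Trie nodes:
  0='ε' goto a→18 b→7 c→1 e→13
  1='c' goto d→2
  2='cd' goto c→3
  3='cdc' goto a→4
  4='cdca' goto a→5
  5='cdcaa' goto a→6
  6='cdcaaa' goto ·  [P0 ends]
  7='b' goto a→11 d→8
  8='bd' goto e→9
  9='bde' goto d→10
  10='bded' goto ·  [P1 ends]
  11='ba' goto d→12
  12='bad' goto ·  [P2 ends]
  13='e' goto d→14  [P5 ends]
  14='ed' goto c→15
  15='edc' goto d→16
  16='edcd' goto e→17
  17='edcde' goto ·  [P3 ends]
  18='a' goto c→19
  19='ac' goto b→20
  20='acb' goto d→21
  21='acbd' goto ·  [P4 ends]

BFS fail/out derivation:
  n1('c'): parent n0 fail=0; on 'c' 0 → fail=0;  out ∅∪∅=∅
  n7('b'): parent n0 fail=0; on 'b' 0 → fail=0;  out ∅∪∅=∅
  n13('e'): parent n0 fail=0; on 'e' 0 → fail=0;  out {5}∪∅={5}
  n18('a'): parent n0 fail=0; on 'a' 0 → fail=0;  out ∅∪∅=∅
  n2('cd'): parent n1 fail=0; on 'd' 0 → fail=0;  out ∅∪∅=∅
  n8('bd'): parent n7 fail=0; on 'd' 0 → fail=0;  out ∅∪∅=∅
  n11('ba'): parent n7 fail=0; on 'a' 0 → fail=18;  out ∅∪∅=∅
  n14('ed'): parent n13 fail=0; on 'd' 0 → fail=0;  out ∅∪∅=∅
  n19('ac'): parent n18 fail=0; on 'c' 0 → fail=1;  out ∅∪∅=∅
  n3('cdc'): parent n2 fail=0; on 'c' 0 → fail=1;  out ∅∪∅=∅
  n9('bde'): parent n8 fail=0; on 'e' 0 → fail=13;  out ∅∪{5}={5}
  n12('bad'): parent n11 fail=18; on 'd' 18→0 → fail=0;  out {2}∪∅={2}
  n15('edc'): parent n14 fail=0; on 'c' 0 → fail=1;  out ∅∪∅=∅
  n20('acb'): parent n19 fail=1; on 'b' 1→0 → fail=7;  out ∅∪∅=∅
  n4('cdca'): parent n3 fail=1; on 'a' 1→0 → fail=18;  out ∅∪∅=∅
  n10('bded'): parent n9 fail=13; on 'd' 13 → fail=14;  out {1}∪∅={1}
  n16('edcd'): parent n15 fail=1; on 'd' 1 → fail=2;  out ∅∪∅=∅
  n21('acbd'): parent n20 fail=7; on 'd' 7 → fail=8;  out {4}∪∅={4}
  n5('cdcaa'): parent n4 fail=18; on 'a' 18→0 → fail=18;  out ∅∪∅=∅
  n17('edcde'): parent n16 fail=2; on 'e' 2→0 → fail=13;  out {3}∪{5}={3,5}
  n6('cdcaaa'): parent n5 fail=18; on 'a' 18→0 → fail=18;  out {0}∪∅={0}

Run:
i=0 'b': node 0→7
i=1 'c': node 7→1 (fail-walked)
i=2 'd': node 1→2
i=3 'c': node 2→3
i=4 'a': node 3→4
i=5 'c': node 4→19 (fail-walked)
i=6 'e': node 19→13 (fail-walked)  → match P5@[6:6]
i=7 'd': node 13→14
i=8 'c': node 14→15
i=9 'd': node 15→16
i=10 'e': node 16→17  → match P3@[6:10],P5@[10:10]
i=11 'b': node 17→7 (fail-walked)
i=12 'a': node 7→11
i=13 'd': node 11→12  → match P2@[11:13]
i=14 'b': node 12→7 (fail-walked)
i=15 'a': node 7→11
i=16 'd': node 11→12  → match P2@[14:16]
i=17 'a': node 12→18 (fail-walked)
i=18 'b': node 18→7 (fail-walked)
i=19 'b': node 7→7 (fail-walked)
i=20 'a': node 7→11

Matches: [[6,5],[10,3],[10,5],[13,2],[16,2]]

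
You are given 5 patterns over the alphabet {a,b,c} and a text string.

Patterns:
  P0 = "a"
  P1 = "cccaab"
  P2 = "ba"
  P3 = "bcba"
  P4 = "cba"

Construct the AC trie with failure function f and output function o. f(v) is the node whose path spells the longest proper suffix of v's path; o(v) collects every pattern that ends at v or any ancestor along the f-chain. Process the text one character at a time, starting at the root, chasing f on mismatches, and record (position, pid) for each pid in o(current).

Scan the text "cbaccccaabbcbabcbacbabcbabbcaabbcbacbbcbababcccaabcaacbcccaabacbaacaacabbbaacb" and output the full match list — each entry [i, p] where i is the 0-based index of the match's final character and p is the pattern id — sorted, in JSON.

Construct AC machine:
Trie (insert patterns):
  n0 'ε': a→1 b→8 c→2
  n1 'a': ·  [P0 ends]
  n2 'c': b→13 c→3
  n3 'cc': c→4
  n4 'ccc': a→5
  n5 'ccca': a→6
  n6 'cccaa': b→7
  n7 'cccaab': ·  [P1 ends]
  n8 'b': a→9 c→10
  n9 'ba': ·  [P2 ends]
  n10 'bc': b→11
  n11 'bcb': a→12
  n12 'bcba': ·  [P3 ends]
  n13 'cb': a→14
  n14 'cba': ·  [P4 ends]

Failure links (BFS by depth):
  n1('a'): parent n0 fail=0; on 'a' 0 → fail=0;  out {0}∪∅={0}
  n2('c'): parent n0 fail=0; on 'c' 0 → fail=0;  out ∅∪∅=∅
  n8('b'): parent n0 fail=0; on 'b' 0 → fail=0;  out ∅∪∅=∅
  n3('cc'): parent n2 fail=0; on 'c' 0 → fail=2;  out ∅∪∅=∅
  n9('ba'): parent n8 fail=0; on 'a' 0 → fail=1;  out {2}∪{0}={0,2}
  n10('bc'): parent n8 fail=0; on 'c' 0 → fail=2;  out ∅∪∅=∅
  n13('cb'): parent n2 fail=0; on 'b' 0 → fail=8;  out ∅∪∅=∅
  n4('ccc'): parent n3 fail=2; on 'c' 2 → fail=3;  out ∅∪∅=∅
  n11('bcb'): parent n10 fail=2; on 'b' 2 → fail=13;  out ∅∪∅=∅
  n14('cba'): parent n13 fail=8; on 'a' 8 → fail=9;  out {4}∪{0,2}={0,2,4}
  n5('ccca'): parent n4 fail=3; on 'a' 3→2→0 → fail=1;  out ∅∪{0}={0}
  n12('bcba'): parent n11 fail=13; on 'a' 13 → fail=14;  out {3}∪{0,2,4}={0,2,3,4}
  n6('cccaa'): parent n5 fail=1; on 'a' 1→0 → fail=1;  out ∅∪{0}={0}
  n7('cccaab'): parent n6 fail=1; on 'b' 1→0 → fail=8;  out {1}∪∅={1}

Scan:
i=0 'c': node 0→2
i=1 'b': node 2→13
i=2 'a': node 13→14  → match P0@[2:2],P2@[1:2],P4@[0:2]
i=3 'c': node 14→2 (fail-walked)
i=4 'c': node 2→3
i=5 'c': node 3→4
i=6 'c': node 4→4 (fail-walked)
i=7 'a': node 4→5  → match P0@[7:7]
i=8 'a': node 5→6  → match P0@[8:8]
i=9 'b': node 6→7  → match P1@[4:9]
i=10 'b': node 7→8 (fail-walked)
i=11 'c': node 8→10
i=12 'b': node 10→11
i=13 'a': node 11→12  → match P0@[13:13],P2@[12:13],P3@[10:13],P4@[11:13]
i=14 'b': node 12→8 (fail-walked)
i=15 'c': node 8→10
i=16 'b': node 10→11
i=17 'a': node 11→12  → match P0@[17:17],P2@[16:17],P3@[14:17],P4@[15:17]
i=18 'c': node 12→2 (fail-walked)
i=19 'b': node 2→13
i=20 'a': node 13→14  → match P0@[20:20],P2@[19:20],P4@[18:20]
i=21 'b': node 14→8 (fail-walked)
i=22 'c': node 8→10
i=23 'b': node 10→11
i=24 'a': node 11→12  → match P0@[24:24],P2@[23:24],P3@[21:24],P4@[22:24]
i=25 'b': node 12→8 (fail-walked)
i=26 'b': node 8→8 (fail-walked)
i=27 'c': node 8→10
i=28 'a': node 10→1 (fail-walked)  → match P0@[28:28]
i=29 'a': node 1→1 (fail-walked)  → match P0@[29:29]
i=30 'b': node 1→8 (fail-walked)
i=31 'b': node 8→8 (fail-walked)
i=32 'c': node 8→10
i=33 'b': node 10→11
i=34 'a': node 11→12  → match P0@[34:34],P2@[33:34],P3@[31:34],P4@[32:34]
i=35 'c': node 12→2 (fail-walked)
i=36 'b': node 2→13
i=37 'b': node 13→8 (fail-walked)
i=38 'c': node 8→10
i=39 'b': node 10→11
i=40 'a': node 11→12  → match P0@[40:40],P2@[39:40],P3@[37:40],P4@[38:40]
i=41 'b': node 12→8 (fail-walked)
i=42 'a': node 8→9  → match P0@[42:42],P2@[41:42]
i=43 'b': node 9→8 (fail-walked)
i=44 'c': node 8→10
i=45 'c': node 10→3 (fail-walked)
i=46 'c': node 3→4
i=47 'a': node 4→5  → match P0@[47:47]
i=48 'a': node 5→6  → match P0@[48:48]
i=49 'b': node 6→7  → match P1@[44:49]
i=50 'c': node 7→10 (fail-walked)
i=51 'a': node 10→1 (fail-walked)  → match P0@[51:51]
i=52 'a': node 1→1 (fail-walked)  → match P0@[52:52]
i=53 'c': node 1→2 (fail-walked)
i=54 'b': node 2→13
i=55 'c': node 13→10 (fail-walked)
i=56 'c': node 10→3 (fail-walked)
i=57 'c': node 3→4
i=58 'a': node 4→5  → match P0@[58:58]
i=59 'a': node 5→6  → match P0@[59:59]
i=60 'b': node 6→7  → match P1@[55:60]
i=61 'a': node 7→9 (fail-walked)  → match P0@[61:61],P2@[60:61]
i=62 'c': node 9→2 (fail-walked)
i=63 'b': node 2→13
i=64 'a': node 13→14  → match P0@[64:64],P2@[63:64],P4@[62:64]
i=65 'a': node 14→1 (fail-walked)  → match P0@[65:65]
i=66 'c': node 1→2 (fail-walked)
i=67 'a': node 2→1 (fail-walked)  → match P0@[67:67]
i=68 'a': node 1→1 (fail-walked)  → match P0@[68:68]
i=69 'c': node 1→2 (fail-walked)
i=70 'a': node 2→1 (fail-walked)  → match P0@[70:70]
i=71 'b': node 1→8 (fail-walked)
i=72 'b': node 8→8 (fail-walked)
i=73 'b': node 8→8 (fail-walked)
i=74 'a': node 8→9  → match P0@[74:74],P2@[73:74]
i=75 'a': node 9→1 (fail-walked)  → match P0@[75:75]
i=76 'c': node 1→2 (fail-walked)
i=77 'b': node 2→13

Result: [[2,0],[2,2],[2,4],[7,0],[8,0],[9,1],[13,0],[13,2],[13,3],[13,4],[17,0],[17,2],[17,3],[17,4],[20,0],[20,2],[20,4],[24,0],[24,2],[24,3],[24,4],[28,0],[29,0],[34,0],[34,2],[34,3],[34,4],[40,0],[40,2],[40,3],[40,4],[42,0],[42,2],[47,0],[48,0],[49,1],[51,0],[52,0],[58,0],[59,0],[60,1],[61,0],[61,2],[64,0],[64,2],[64,4],[65,0],[67,0],[68,0],[70,0],[74,0],[74,2],[75,0]]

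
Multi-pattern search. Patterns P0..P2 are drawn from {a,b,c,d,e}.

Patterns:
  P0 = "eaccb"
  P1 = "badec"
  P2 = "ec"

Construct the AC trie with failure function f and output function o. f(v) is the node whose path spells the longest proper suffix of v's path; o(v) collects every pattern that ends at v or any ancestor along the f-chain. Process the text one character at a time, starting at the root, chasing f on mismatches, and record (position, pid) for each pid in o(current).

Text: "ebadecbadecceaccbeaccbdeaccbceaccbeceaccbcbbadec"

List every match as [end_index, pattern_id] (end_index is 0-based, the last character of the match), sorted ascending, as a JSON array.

Build:
Trie nodes:
  0='ε' goto b→6 e→1
  1='e' goto a→2 c→11
  2='ea' goto c→3
  3='eac' goto c→4
  4='eacc' goto b→5
  5='eaccb' goto ·  [P0 ends]
  6='b' goto a→7
  7='ba' goto d→8
  8='bad' goto e→9
  9='bade' goto c→10
  10='badec' goto ·  [P1 ends]
  11='ec' goto ·  [P2 ends]

BFS fail/out derivation:
  n1('e'): parent n0 fail=0; on 'e' 0 → fail=0;  out ∅∪∅=∅
  n6('b'): parent n0 fail=0; on 'b' 0 → fail=0;  out ∅∪∅=∅
  n2('ea'): parent n1 fail=0; on 'a' 0 → fail=0;  out ∅∪∅=∅
  n7('ba'): parent n6 fail=0; on 'a' 0 → fail=0;  out ∅∪∅=∅
  n11('ec'): parent n1 fail=0; on 'c' 0 → fail=0;  out {2}∪∅={2}
  n3('eac'): parent n2 fail=0; on 'c' 0 → fail=0;  out ∅∪∅=∅
  n8('bad'): parent n7 fail=0; on 'd' 0 → fail=0;  out ∅∪∅=∅
  n4('eacc'): parent n3 fail=0; on 'c' 0 → fail=0;  out ∅∪∅=∅
  n9('bade'): parent n8 fail=0; on 'e' 0 → fail=1;  out ∅∪∅=∅
  n5('eaccb'): parent n4 fail=0; on 'b' 0 → fail=6;  out {0}∪∅={0}
  n10('badec'): parent n9 fail=1; on 'c' 1 → fail=11;  out {1}∪{2}={1,2}

Run:
i=0 'e': node 0→1
i=1 'b': node 1→6 ·f
i=2 'a': node 6→7
i=3 'd': node 7→8
i=4 'e': node 8→9
i=5 'c': node 9→10  → match P1@[1:5],P2@[4:5]
i=6 'b': node 10→6 ·f
i=7 'a': node 6→7
i=8 'd': node 7→8
i=9 'e': node 8→9
i=10 'c': node 9→10  → match P1@[6:10],P2@[9:10]
i=11 'c': node 10→0 ·f
i=12 'e': node 0→1
i=13 'a': node 1→2
i=14 'c': node 2→3
i=15 'c': node 3→4
i=16 'b': node 4→5  → match P0@[12:16]
i=17 'e': node 5→1 ·f
i=18 'a': node 1→2
i=19 'c': node 2→3
i=20 'c': node 3→4
i=21 'b': node 4→5  → match P0@[17:21]
i=22 'd': node 5→0 ·f
i=23 'e': node 0→1
i=24 'a': node 1→2
i=25 'c': node 2→3
i=26 'c': node 3→4
i=27 'b': node 4→5  → match P0@[23:27]
i=28 'c': node 5→0 ·f
i=29 'e': node 0→1
i=30 'a': node 1→2
i=31 'c': node 2→3
i=32 'c': node 3→4
i=33 'b': node 4→5  → match P0@[29:33]
i=34 'e': node 5→1 ·f
i=35 'c': node 1→11  → match P2@[34:35]
i=36 'e': node 11→1 ·f
i=37 'a': node 1→2
i=38 'c': node 2→3
i=39 'c': node 3→4
i=40 'b': node 4→5  → match P0@[36:40]
i=41 'c': node 5→0 ·f
i=42 'b': node 0→6
i=43 'b': node 6→6 ·f
i=44 'a': node 6→7
i=45 'd': node 7→8
i=46 'e': node 8→9
i=47 'c': node 9→10  → match P1@[43:47],P2@[46:47]

Matches: [[5,1],[5,2],[10,1],[10,2],[16,0],[21,0],[27,0],[33,0],[35,2],[40,0],[47,1],[47,2]]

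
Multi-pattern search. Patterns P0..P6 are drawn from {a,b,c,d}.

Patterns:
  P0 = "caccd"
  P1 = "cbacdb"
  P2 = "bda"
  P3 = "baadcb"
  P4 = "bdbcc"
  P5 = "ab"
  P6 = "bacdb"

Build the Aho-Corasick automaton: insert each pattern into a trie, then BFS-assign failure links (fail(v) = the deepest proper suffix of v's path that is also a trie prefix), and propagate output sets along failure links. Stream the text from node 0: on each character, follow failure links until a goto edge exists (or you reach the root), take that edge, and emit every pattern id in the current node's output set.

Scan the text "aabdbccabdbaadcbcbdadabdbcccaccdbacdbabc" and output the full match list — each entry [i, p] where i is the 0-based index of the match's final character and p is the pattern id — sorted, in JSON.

Build:
Trie (insert patterns):
  0='ε' goto a→22 b→11 c→1
  1='c' goto a→2 b→6
  2='ca' goto c→3
  3='cac' goto c→4
  4='cacc' goto d→5
  5='caccd' goto ·  ←P0
  6='cb' goto a→7
  7='cba' goto c→8
  8='cbac' goto d→9
  9='cbacd' goto b→10
  10='cbacdb' goto ·  ←P1
  11='b' goto a→14 d→12
  12='bd' goto a→13 b→19
  13='bda' goto ·  ←P2
  14='ba' goto a→15 c→24
  15='baa' goto d→16
  16='baad' goto c→17
  17='baadc' goto b→18
  18='baadcb' goto ·  ←P3
  19='bdb' goto c→20
  20='bdbc' goto c→21
  21='bdbcc' goto ·  ←P4
  22='a' goto b→23
  23='ab' goto ·  ←P5
  24='bac' goto d→25
  25='bacd' goto b→26
  26='bacdb' goto ·  ←P6

BFS fail/out derivation:
  fail(1) 'c': from fail(0)=0 chase 'c': 0 ⇒ 0;  out=∅∪out(0)=∅
  fail(11) 'b': from fail(0)=0 chase 'b': 0 ⇒ 0;  out=∅∪out(0)=∅
  fail(22) 'a': from fail(0)=0 chase 'a': 0 ⇒ 0;  out=∅∪out(0)=∅
  fail(2) 'ca': from fail(1)=0 chase 'a': 0 ⇒ 22;  out=∅∪out(22)=∅
  fail(6) 'cb': from fail(1)=0 chase 'b': 0 ⇒ 11;  out=∅∪out(11)=∅
  fail(12) 'bd': from fail(11)=0 chase 'd': 0 ⇒ 0;  out=∅∪out(0)=∅
  fail(14) 'ba': from fail(11)=0 chase 'a': 0 ⇒ 22;  out=∅∪out(22)=∅
  fail(23) 'ab': from fail(22)=0 chase 'b': 0 ⇒ 11;  out={5}∪out(11)={5}
  fail(3) 'cac': from fail(2)=22 chase 'c': 22→0 ⇒ 1;  out=∅∪out(1)=∅
  fail(7) 'cba': from fail(6)=11 chase 'a': 11 ⇒ 14;  out=∅∪out(14)=∅
  fail(13) 'bda': from fail(12)=0 chase 'a': 0 ⇒ 22;  out={2}∪out(22)={2}
  fail(15) 'baa': from fail(14)=22 chase 'a': 22→0 ⇒ 22;  out=∅∪out(22)=∅
  fail(19) 'bdb': from fail(12)=0 chase 'b': 0 ⇒ 11;  out=∅∪out(11)=∅
  fail(24) 'bac': from fail(14)=22 chase 'c': 22→0 ⇒ 1;  out=∅∪out(1)=∅
  fail(4) 'cacc': from fail(3)=1 chase 'c': 1→0 ⇒ 1;  out=∅∪out(1)=∅
  fail(8) 'cbac': from fail(7)=14 chase 'c': 14 ⇒ 24;  out=∅∪out(24)=∅
  fail(16) 'baad': from fail(15)=22 chase 'd': 22→0 ⇒ 0;  out=∅∪out(0)=∅
  fail(20) 'bdbc': from fail(19)=11 chase 'c': 11→0 ⇒ 1;  out=∅∪out(1)=∅
  fail(25) 'bacd': from fail(24)=1 chase 'd': 1→0 ⇒ 0;  out=∅∪out(0)=∅
  fail(5) 'caccd': from fail(4)=1 chase 'd': 1→0 ⇒ 0;  out={0}∪out(0)={0}
  fail(9) 'cbacd': from fail(8)=24 chase 'd': 24 ⇒ 25;  out=∅∪out(25)=∅
  fail(17) 'baadc': from fail(16)=0 chase 'c': 0 ⇒ 1;  out=∅∪out(1)=∅
  fail(21) 'bdbcc': from fail(20)=1 chase 'c': 1→0 ⇒ 1;  out={4}∪out(1)={4}
  fail(26) 'bacdb': from fail(25)=0 chase 'b': 0 ⇒ 11;  out={6}∪out(11)={6}
  fail(10) 'cbacdb': from fail(9)=25 chase 'b': 25 ⇒ 26;  out={1}∪out(26)={1,6}
  fail(18) 'baadcb': from fail(17)=1 chase 'b': 1 ⇒ 6;  out={3}∪out(6)={3}

Text stream:
pos 0 'a': at 22
pos 1 'a': at 22 ·f
pos 2 'b': at 23  → match P5@[1:2]
pos 3 'd': at 12 ·f
pos 4 'b': at 19
pos 5 'c': at 20
pos 6 'c': at 21  → match P4@[2:6]
pos 7 'a': at 2 ·f
pos 8 'b': at 23 ·f  → match P5@[7:8]
pos 9 'd': at 12 ·f
pos 10 'b': at 19
pos 11 'a': at 14 ·f
pos 12 'a': at 15
pos 13 'd': at 16
pos 14 'c': at 17
pos 15 'b': at 18  → match P3@[10:15]
pos 16 'c': at 1 ·f
pos 17 'b': at 6
pos 18 'd': at 12 ·f
pos 19 'a': at 13  → match P2@[17:19]
pos 20 'd': at 0 ·f
pos 21 'a': at 22
pos 22 'b': at 23  → match P5@[21:22]
pos 23 'd': at 12 ·f
pos 24 'b': at 19
pos 25 'c': at 20
pos 26 'c': at 21  → match P4@[22:26]
pos 27 'c': at 1 ·f
pos 28 'a': at 2
pos 29 'c': at 3
pos 30 'c': at 4
pos 31 'd': at 5  → match P0@[27:31]
pos 32 'b': at 11 ·f
pos 33 'a': at 14
pos 34 'c': at 24
pos 35 'd': at 25
pos 36 'b': at 26  → match P6@[32:36]
pos 37 'a': at 14 ·f
pos 38 'b': at 23 ·f  → match P5@[37:38]
pos 39 'c': at 1 ·f

All matches (sorted): [[2,5],[6,4],[8,5],[15,3],[19,2],[22,5],[26,4],[31,0],[36,6],[38,5]]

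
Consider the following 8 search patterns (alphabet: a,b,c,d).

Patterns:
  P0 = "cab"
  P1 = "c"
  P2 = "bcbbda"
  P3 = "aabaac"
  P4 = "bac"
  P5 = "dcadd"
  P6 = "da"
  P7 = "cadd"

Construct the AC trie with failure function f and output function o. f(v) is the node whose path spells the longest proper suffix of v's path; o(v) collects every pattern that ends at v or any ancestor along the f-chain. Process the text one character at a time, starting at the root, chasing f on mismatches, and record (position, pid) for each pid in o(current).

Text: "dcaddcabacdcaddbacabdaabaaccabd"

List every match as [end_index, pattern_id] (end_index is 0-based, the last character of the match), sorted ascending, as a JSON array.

Construct AC machine:
Trie nodes:
  n0 'ε': a→10 b→4 c→1 d→18
  n1 'c': a→2  [P1 ends]
  n2 'ca': b→3 d→24
  n3 'cab': ·  [P0 ends]
  n4 'b': a→16 c→5
  n5 'bc': b→6
  n6 'bcb': b→7
  n7 'bcbb': d→8
  n8 'bcbbd': a→9
  n9 'bcbbda': ·  [P2 ends]
  n10 'a': a→11
  n11 'aa': b→12
  n12 'aab': a→13
  n13 'aaba': a→14
  n14 'aabaa': c→15
  n15 'aabaac': ·  [P3 ends]
  n16 'ba': c→17
  n17 'bac': ·  [P4 ends]
  n18 'd': a→23 c→19
  n19 'dc': a→20
  n20 'dca': d→21
  n21 'dcad': d→22
  n22 'dcadd': ·  [P5 ends]
  n23 'da': ·  [P6 ends]
  n24 'cad': d→25
  n25 'cadd': ·  [P7 ends]

BFS fail/out derivation:
  fail(1) 'c': from fail(0)=0 chase 'c': 0 ⇒ 0;  out={1}∪out(0)={1}
  fail(4) 'b': from fail(0)=0 chase 'b': 0 ⇒ 0;  out=∅∪out(0)=∅
  fail(10) 'a': from fail(0)=0 chase 'a': 0 ⇒ 0;  out=∅∪out(0)=∅
  fail(18) 'd': from fail(0)=0 chase 'd': 0 ⇒ 0;  out=∅∪out(0)=∅
  fail(2) 'ca': from fail(1)=0 chase 'a': 0 ⇒ 10;  out=∅∪out(10)=∅
  fail(5) 'bc': from fail(4)=0 chase 'c': 0 ⇒ 1;  out=∅∪out(1)={1}
  fail(11) 'aa': from fail(10)=0 chase 'a': 0 ⇒ 10;  out=∅∪out(10)=∅
  fail(16) 'ba': from fail(4)=0 chase 'a': 0 ⇒ 10;  out=∅∪out(10)=∅
  fail(19) 'dc': from fail(18)=0 chase 'c': 0 ⇒ 1;  out=∅∪out(1)={1}
  fail(23) 'da': from fail(18)=0 chase 'a': 0 ⇒ 10;  out={6}∪out(10)={6}
  fail(3) 'cab': from fail(2)=10 chase 'b': 10→0 ⇒ 4;  out={0}∪out(4)={0}
  fail(6) 'bcb': from fail(5)=1 chase 'b': 1→0 ⇒ 4;  out=∅∪out(4)=∅
  fail(12) 'aab': from fail(11)=10 chase 'b': 10→0 ⇒ 4;  out=∅∪out(4)=∅
  fail(17) 'bac': from fail(16)=10 chase 'c': 10→0 ⇒ 1;  out={4}∪out(1)={1,4}
  fail(20) 'dca': from fail(19)=1 chase 'a': 1 ⇒ 2;  out=∅∪out(2)=∅
  fail(24) 'cad': from fail(2)=10 chase 'd': 10→0 ⇒ 18;  out=∅∪out(18)=∅
  fail(7) 'bcbb': from fail(6)=4 chase 'b': 4→0 ⇒ 4;  out=∅∪out(4)=∅
  fail(13) 'aaba': from fail(12)=4 chase 'a': 4 ⇒ 16;  out=∅∪out(16)=∅
  fail(21) 'dcad': from fail(20)=2 chase 'd': 2 ⇒ 24;  out=∅∪out(24)=∅
  fail(25) 'cadd': from fail(24)=18 chase 'd': 18→0 ⇒ 18;  out={7}∪out(18)={7}
  fail(8) 'bcbbd': from fail(7)=4 chase 'd': 4→0 ⇒ 18;  out=∅∪out(18)=∅
  fail(14) 'aabaa': from fail(13)=16 chase 'a': 16→10 ⇒ 11;  out=∅∪out(11)=∅
  fail(22) 'dcadd': from fail(21)=24 chase 'd': 24 ⇒ 25;  out={5}∪out(25)={5,7}
  fail(9) 'bcbbda': from fail(8)=18 chase 'a': 18 ⇒ 23;  out={2}∪out(23)={2,6}
  fail(15) 'aabaac': from fail(14)=11 chase 'c': 11→10→0 ⇒ 1;  out={3}∪out(1)={1,3}

Run:
pos 0 'd': at 18
pos 1 'c': at 19  → match P1@[1:1]
pos 2 'a': at 20
pos 3 'd': at 21
pos 4 'd': at 22  → match P5@[0:4],P7@[1:4]
pos 5 'c': at 19 ·f  → match P1@[5:5]
pos 6 'a': at 20
pos 7 'b': at 3 ·f  → match P0@[5:7]
pos 8 'a': at 16 ·f
pos 9 'c': at 17  → match P1@[9:9],P4@[7:9]
pos 10 'd': at 18 ·f
pos 11 'c': at 19  → match P1@[11:11]
pos 12 'a': at 20
pos 13 'd': at 21
pos 14 'd': at 22  → match P5@[10:14],P7@[11:14]
pos 15 'b': at 4 ·f
pos 16 'a': at 16
pos 17 'c': at 17  → match P1@[17:17],P4@[15:17]
pos 18 'a': at 2 ·f
pos 19 'b': at 3  → match P0@[17:19]
pos 20 'd': at 18 ·f
pos 21 'a': at 23  → match P6@[20:21]
pos 22 'a': at 11 ·f
pos 23 'b': at 12
pos 24 'a': at 13
pos 25 'a': at 14
pos 26 'c': at 15  → match P1@[26:26],P3@[21:26]
pos 27 'c': at 1 ·f  → match P1@[27:27]
pos 28 'a': at 2
pos 29 'b': at 3  → match P0@[27:29]
pos 30 'd': at 18 ·f

Matches: [[1,1],[4,5],[4,7],[5,1],[7,0],[9,1],[9,4],[11,1],[14,5],[14,7],[17,1],[17,4],[19,0],[21,6],[26,1],[26,3],[27,1],[29,0]]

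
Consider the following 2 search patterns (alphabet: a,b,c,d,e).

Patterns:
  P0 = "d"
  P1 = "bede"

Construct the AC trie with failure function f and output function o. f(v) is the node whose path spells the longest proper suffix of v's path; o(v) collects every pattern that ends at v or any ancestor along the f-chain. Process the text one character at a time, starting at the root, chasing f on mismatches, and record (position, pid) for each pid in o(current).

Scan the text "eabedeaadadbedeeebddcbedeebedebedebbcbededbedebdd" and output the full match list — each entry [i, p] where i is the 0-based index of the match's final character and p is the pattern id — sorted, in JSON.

Construct AC machine:
Trie nodes:
  0='ε' goto b→2 d→1
  1='d' goto ·  ←P0
  2='b' goto e→3
  3='be' goto d→4
  4='bed' goto e→5
  5='bede' goto ·  ←P1

Failure links (BFS by depth):
  n1('d'): parent n0 fail=0; on 'd' 0 → fail=0;  out {0}∪∅={0}
  n2('b'): parent n0 fail=0; on 'b' 0 → fail=0;  out ∅∪∅=∅
  n3('be'): parent n2 fail=0; on 'e' 0 → fail=0;  out ∅∪∅=∅
  n4('bed'): parent n3 fail=0; on 'd' 0 → fail=1;  out ∅∪{0}={0}
  n5('bede'): parent n4 fail=1; on 'e' 1→0 → fail=0;  out {1}∪∅={1}

Text stream:
pos 0 'e': at 0
pos 1 'a': at 0
pos 2 'b': at 2
pos 3 'e': at 3
pos 4 'd': at 4  ** P0@[4:4]
pos 5 'e': at 5  ** P1@[2:5]
pos 6 'a': at 0 (fail-walked)
pos 7 'a': at 0
pos 8 'd': at 1  ** P0@[8:8]
pos 9 'a': at 0 (fail-walked)
pos 10 'd': at 1  ** P0@[10:10]
pos 11 'b': at 2 (fail-walked)
pos 12 'e': at 3
pos 13 'd': at 4  ** P0@[13:13]
pos 14 'e': at 5  ** P1@[11:14]
pos 15 'e': at 0 (fail-walked)
pos 16 'e': at 0
pos 17 'b': at 2
pos 18 'd': at 1 (fail-walked)  ** P0@[18:18]
pos 19 'd': at 1 (fail-walked)  ** P0@[19:19]
pos 20 'c': at 0 (fail-walked)
pos 21 'b': at 2
pos 22 'e': at 3
pos 23 'd': at 4  ** P0@[23:23]
pos 24 'e': at 5  ** P1@[21:24]
pos 25 'e': at 0 (fail-walked)
pos 26 'b': at 2
pos 27 'e': at 3
pos 28 'd': at 4  ** P0@[28:28]
pos 29 'e': at 5  ** P1@[26:29]
pos 30 'b': at 2 (fail-walked)
pos 31 'e': at 3
pos 32 'd': at 4  ** P0@[32:32]
pos 33 'e': at 5  ** P1@[30:33]
pos 34 'b': at 2 (fail-walked)
pos 35 'b': at 2 (fail-walked)
pos 36 'c': at 0 (fail-walked)
pos 37 'b': at 2
pos 38 'e': at 3
pos 39 'd': at 4  ** P0@[39:39]
pos 40 'e': at 5  ** P1@[37:40]
pos 41 'd': at 1 (fail-walked)  ** P0@[41:41]
pos 42 'b': at 2 (fail-walked)
pos 43 'e': at 3
pos 44 'd': at 4  ** P0@[44:44]
pos 45 'e': at 5  ** P1@[42:45]
pos 46 'b': at 2 (fail-walked)
pos 47 'd': at 1 (fail-walked)  ** P0@[47:47]
pos 48 'd': at 1 (fail-walked)  ** P0@[48:48]

All matches (sorted): [[4,0],[5,1],[8,0],[10,0],[13,0],[14,1],[18,0],[19,0],[23,0],[24,1],[28,0],[29,1],[32,0],[33,1],[39,0],[40,1],[41,0],[44,0],[45,1],[47,0],[48,0]]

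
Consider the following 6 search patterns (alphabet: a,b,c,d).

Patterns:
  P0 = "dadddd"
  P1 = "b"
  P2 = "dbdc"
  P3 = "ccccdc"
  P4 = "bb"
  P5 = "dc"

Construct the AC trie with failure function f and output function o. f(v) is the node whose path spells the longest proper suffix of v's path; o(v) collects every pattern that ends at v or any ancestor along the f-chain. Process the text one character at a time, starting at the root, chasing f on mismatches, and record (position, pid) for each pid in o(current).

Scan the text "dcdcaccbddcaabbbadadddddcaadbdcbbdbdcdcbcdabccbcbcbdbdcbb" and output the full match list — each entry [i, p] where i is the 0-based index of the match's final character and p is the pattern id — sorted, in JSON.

Build automaton:
Trie (insert patterns):
  0='ε' goto b→7 c→11 d→1
  1='d' goto a→2 b→8 c→18
  2='da' goto d→3
  3='dad' goto d→4
  4='dadd' goto d→5
  5='daddd' goto d→6
  6='dadddd' goto ·  ←P0
  7='b' goto b→17  ←P1
  8='db' goto d→9
  9='dbd' goto c→10
  10='dbdc' goto ·  ←P2
  11='c' goto c→12
  12='cc' goto c→13
  13='ccc' goto c→14
  14='cccc' goto d→15
  15='ccccd' goto c→16
  16='ccccdc' goto ·  ←P3
  17='bb' goto ·  ←P4
  18='dc' goto ·  ←P5

BFS fail/out derivation:
  fail(1) 'd': from fail(0)=0 chase 'd': 0 ⇒ 0;  out=∅∪out(0)=∅
  fail(7) 'b': from fail(0)=0 chase 'b': 0 ⇒ 0;  out={1}∪out(0)={1}
  fail(11) 'c': from fail(0)=0 chase 'c': 0 ⇒ 0;  out=∅∪out(0)=∅
  fail(2) 'da': from fail(1)=0 chase 'a': 0 ⇒ 0;  out=∅∪out(0)=∅
  fail(8) 'db': from fail(1)=0 chase 'b': 0 ⇒ 7;  out=∅∪out(7)={1}
  fail(12) 'cc': from fail(11)=0 chase 'c': 0 ⇒ 11;  out=∅∪out(11)=∅
  fail(17) 'bb': from fail(7)=0 chase 'b': 0 ⇒ 7;  out={4}∪out(7)={1,4}
  fail(18) 'dc': from fail(1)=0 chase 'c': 0 ⇒ 11;  out={5}∪out(11)={5}
  fail(3) 'dad': from fail(2)=0 chase 'd': 0 ⇒ 1;  out=∅∪out(1)=∅
  fail(9) 'dbd': from fail(8)=7 chase 'd': 7→0 ⇒ 1;  out=∅∪out(1)=∅
  fail(13) 'ccc': from fail(12)=11 chase 'c': 11 ⇒ 12;  out=∅∪out(12)=∅
  fail(4) 'dadd': from fail(3)=1 chase 'd': 1→0 ⇒ 1;  out=∅∪out(1)=∅
  fail(10) 'dbdc': from fail(9)=1 chase 'c': 1 ⇒ 18;  out={2}∪out(18)={2,5}
  fail(14) 'cccc': from fail(13)=12 chase 'c': 12 ⇒ 13;  out=∅∪out(13)=∅
  fail(5) 'daddd': from fail(4)=1 chase 'd': 1→0 ⇒ 1;  out=∅∪out(1)=∅
  fail(15) 'ccccd': from fail(14)=13 chase 'd': 13→12→11→0 ⇒ 1;  out=∅∪out(1)=∅
  fail(6) 'dadddd': from fail(5)=1 chase 'd': 1→0 ⇒ 1;  out={0}∪out(1)={0}
  fail(16) 'ccccdc': from fail(15)=1 chase 'c': 1 ⇒ 18;  out={3}∪out(18)={3,5}

Text stream:
[0] read 'd'  n0⇒n1
[1] read 'c'  n1⇒n18  → match P5@[0:1]
[2] read 'd'  n18⇒n1 (via fail)
[3] read 'c'  n1⇒n18  → match P5@[2:3]
[4] read 'a'  n18⇒n0 (via fail)
[5] read 'c'  n0⇒n11
[6] read 'c'  n11⇒n12
[7] read 'b'  n12⇒n7 (via fail)  → match P1@[7:7]
[8] read 'd'  n7⇒n1 (via fail)
[9] read 'd'  n1⇒n1 (via fail)
[10] read 'c'  n1⇒n18  → match P5@[9:10]
[11] read 'a'  n18⇒n0 (via fail)
[12] read 'a'  n0⇒n0
[13] read 'b'  n0⇒n7  → match P1@[13:13]
[14] read 'b'  n7⇒n17  → match P1@[14:14],P4@[13:14]
[15] read 'b'  n17⇒n17 (via fail)  → match P1@[15:15],P4@[14:15]
[16] read 'a'  n17⇒n0 (via fail)
[17] read 'd'  n0⇒n1
[18] read 'a'  n1⇒n2
[19] read 'd'  n2⇒n3
[20] read 'd'  n3⇒n4
[21] read 'd'  n4⇒n5
[22] read 'd'  n5⇒n6  → match P0@[17:22]
[23] read 'd'  n6⇒n1 (via fail)
[24] read 'c'  n1⇒n18  → match P5@[23:24]
[25] read 'a'  n18⇒n0 (via fail)
[26] read 'a'  n0⇒n0
[27] read 'd'  n0⇒n1
[28] read 'b'  n1⇒n8  → match P1@[28:28]
[29] read 'd'  n8⇒n9
[30] read 'c'  n9⇒n10  → match P2@[27:30],P5@[29:30]
[31] read 'b'  n10⇒n7 (via fail)  → match P1@[31:31]
[32] read 'b'  n7⇒n17  → match P1@[32:32],P4@[31:32]
[33] read 'd'  n17⇒n1 (via fail)
[34] read 'b'  n1⇒n8  → match P1@[34:34]
[35] read 'd'  n8⇒n9
[36] read 'c'  n9⇒n10  → match P2@[33:36],P5@[35:36]
[37] read 'd'  n10⇒n1 (via fail)
[38] read 'c'  n1⇒n18  → match P5@[37:38]
[39] read 'b'  n18⇒n7 (via fail)  → match P1@[39:39]
[40] read 'c'  n7⇒n11 (via fail)
[41] read 'd'  n11⇒n1 (via fail)
[42] read 'a'  n1⇒n2
[43] read 'b'  n2⇒n7 (via fail)  → match P1@[43:43]
[44] read 'c'  n7⇒n11 (via fail)
[45] read 'c'  n11⇒n12
[46] read 'b'  n12⇒n7 (via fail)  → match P1@[46:46]
[47] read 'c'  n7⇒n11 (via fail)
[48] read 'b'  n11⇒n7 (via fail)  → match P1@[48:48]
[49] read 'c'  n7⇒n11 (via fail)
[50] read 'b'  n11⇒n7 (via fail)  → match P1@[50:50]
[51] read 'd'  n7⇒n1 (via fail)
[52] read 'b'  n1⇒n8  → match P1@[52:52]
[53] read 'd'  n8⇒n9
[54] read 'c'  n9⇒n10  → match P2@[51:54],P5@[53:54]
[55] read 'b'  n10⇒n7 (via fail)  → match P1@[55:55]
[56] read 'b'  n7⇒n17  → match P1@[56:56],P4@[55:56]

Matches: [[1,5],[3,5],[7,1],[10,5],[13,1],[14,1],[14,4],[15,1],[15,4],[22,0],[24,5],[28,1],[30,2],[30,5],[31,1],[32,1],[32,4],[34,1],[36,2],[36,5],[38,5],[39,1],[43,1],[46,1],[48,1],[50,1],[52,1],[54,2],[54,5],[55,1],[56,1],[56,4]]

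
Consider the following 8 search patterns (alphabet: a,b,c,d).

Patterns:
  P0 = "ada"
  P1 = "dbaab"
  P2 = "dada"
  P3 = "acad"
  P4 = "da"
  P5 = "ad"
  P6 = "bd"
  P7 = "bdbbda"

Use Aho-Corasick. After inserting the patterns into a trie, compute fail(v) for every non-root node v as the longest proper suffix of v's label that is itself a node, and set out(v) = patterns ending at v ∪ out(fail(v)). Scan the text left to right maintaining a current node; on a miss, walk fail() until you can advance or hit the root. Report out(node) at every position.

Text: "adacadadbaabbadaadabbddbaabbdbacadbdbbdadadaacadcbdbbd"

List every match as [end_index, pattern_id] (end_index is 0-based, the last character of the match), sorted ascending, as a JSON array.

Build:
Trie (insert patterns):
  n0 'ε': a→1 b→15 d→4
  n1 'a': c→12 d→2
  n2 'ad': a→3  ←P5
  n3 'ada': ·  ←P0
  n4 'd': a→9 b→5
  n5 'db': a→6
  n6 'dba': a→7
  n7 'dbaa': b→8
  n8 'dbaab': ·  ←P1
  n9 'da': d→10  ←P4
  n10 'dad': a→11
  n11 'dada': ·  ←P2
  n12 'ac': a→13
  n13 'aca': d→14
  n14 'acad': ·  ←P3
  n15 'b': d→16
  n16 'bd': b→17  ←P6
  n17 'bdb': b→18
  n18 'bdbb': d→19
  n19 'bdbbd': a→20
  n20 'bdbbda': ·  ←P7

Failure links (BFS by depth):
  fail(1) 'a': from fail(0)=0 chase 'a': 0 ⇒ 0;  out=∅∪out(0)=∅
  fail(4) 'd': from fail(0)=0 chase 'd': 0 ⇒ 0;  out=∅∪out(0)=∅
  fail(15) 'b': from fail(0)=0 chase 'b': 0 ⇒ 0;  out=∅∪out(0)=∅
  fail(2) 'ad': from fail(1)=0 chase 'd': 0 ⇒ 4;  out={5}∪out(4)={5}
  fail(5) 'db': from fail(4)=0 chase 'b': 0 ⇒ 15;  out=∅∪out(15)=∅
  fail(9) 'da': from fail(4)=0 chase 'a': 0 ⇒ 1;  out={4}∪out(1)={4}
  fail(12) 'ac': from fail(1)=0 chase 'c': 0 ⇒ 0;  out=∅∪out(0)=∅
  fail(16) 'bd': from fail(15)=0 chase 'd': 0 ⇒ 4;  out={6}∪out(4)={6}
  fail(3) 'ada': from fail(2)=4 chase 'a': 4 ⇒ 9;  out={0}∪out(9)={0,4}
  fail(6) 'dba': from fail(5)=15 chase 'a': 15→0 ⇒ 1;  out=∅∪out(1)=∅
  fail(10) 'dad': from fail(9)=1 chase 'd': 1 ⇒ 2;  out=∅∪out(2)={5}
  fail(13) 'aca': from fail(12)=0 chase 'a': 0 ⇒ 1;  out=∅∪out(1)=∅
  fail(17) 'bdb': from fail(16)=4 chase 'b': 4 ⇒ 5;  out=∅∪out(5)=∅
  fail(7) 'dbaa': from fail(6)=1 chase 'a': 1→0 ⇒ 1;  out=∅∪out(1)=∅
  fail(11) 'dada': from fail(10)=2 chase 'a': 2 ⇒ 3;  out={2}∪out(3)={0,2,4}
  fail(14) 'acad': from fail(13)=1 chase 'd': 1 ⇒ 2;  out={3}∪out(2)={3,5}
  fail(18) 'bdbb': from fail(17)=5 chase 'b': 5→15→0 ⇒ 15;  out=∅∪out(15)=∅
  fail(8) 'dbaab': from fail(7)=1 chase 'b': 1→0 ⇒ 15;  out={1}∪out(15)={1}
  fail(19) 'bdbbd': from fail(18)=15 chase 'd': 15 ⇒ 16;  out=∅∪out(16)={6}
  fail(20) 'bdbbda': from fail(19)=16 chase 'a': 16→4 ⇒ 9;  out={7}∪out(9)={4,7}

Text stream:
pos 0 'a': at 1
pos 1 'd': at 2  → match P5@[0:1]
pos 2 'a': at 3  → match P0@[0:2],P4@[1:2]
pos 3 'c': at 12 (fail-walked)
pos 4 'a': at 13
pos 5 'd': at 14  → match P3@[2:5],P5@[4:5]
pos 6 'a': at 3 (fail-walked)  → match P0@[4:6],P4@[5:6]
pos 7 'd': at 10 (fail-walked)  → match P5@[6:7]
pos 8 'b': at 5 (fail-walked)
pos 9 'a': at 6
pos 10 'a': at 7
pos 11 'b': at 8  → match P1@[7:11]
pos 12 'b': at 15 (fail-walked)
pos 13 'a': at 1 (fail-walked)
pos 14 'd': at 2  → match P5@[13:14]
pos 15 'a': at 3  → match P0@[13:15],P4@[14:15]
pos 16 'a': at 1 (fail-walked)
pos 17 'd': at 2  → match P5@[16:17]
pos 18 'a': at 3  → match P0@[16:18],P4@[17:18]
pos 19 'b': at 15 (fail-walked)
pos 20 'b': at 15 (fail-walked)
pos 21 'd': at 16  → match P6@[20:21]
pos 22 'd': at 4 (fail-walked)
pos 23 'b': at 5
pos 24 'a': at 6
pos 25 'a': at 7
pos 26 'b': at 8  → match P1@[22:26]
pos 27 'b': at 15 (fail-walked)
pos 28 'd': at 16  → match P6@[27:28]
pos 29 'b': at 17
pos 30 'a': at 6 (fail-walked)
pos 31 'c': at 12 (fail-walked)
pos 32 'a': at 13
pos 33 'd': at 14  → match P3@[30:33],P5@[32:33]
pos 34 'b': at 5 (fail-walked)
pos 35 'd': at 16 (fail-walked)  → match P6@[34:35]
pos 36 'b': at 17
pos 37 'b': at 18
pos 38 'd': at 19  → match P6@[37:38]
pos 39 'a': at 20  → match P4@[38:39],P7@[34:39]
pos 40 'd': at 10 (fail-walked)  → match P5@[39:40]
pos 41 'a': at 11  → match P0@[39:41],P2@[38:41],P4@[40:41]
pos 42 'd': at 10 (fail-walked)  → match P5@[41:42]
pos 43 'a': at 11  → match P0@[41:43],P2@[40:43],P4@[42:43]
pos 44 'a': at 1 (fail-walked)
pos 45 'c': at 12
pos 46 'a': at 13
pos 47 'd': at 14  → match P3@[44:47],P5@[46:47]
pos 48 'c': at 0 (fail-walked)
pos 49 'b': at 15
pos 50 'd': at 16  → match P6@[49:50]
pos 51 'b': at 17
pos 52 'b': at 18
pos 53 'd': at 19  → match P6@[52:53]

Result: [[1,5],[2,0],[2,4],[5,3],[5,5],[6,0],[6,4],[7,5],[11,1],[14,5],[15,0],[15,4],[17,5],[18,0],[18,4],[21,6],[26,1],[28,6],[33,3],[33,5],[35,6],[38,6],[39,4],[39,7],[40,5],[41,0],[41,2],[41,4],[42,5],[43,0],[43,2],[43,4],[47,3],[47,5],[50,6],[53,6]]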